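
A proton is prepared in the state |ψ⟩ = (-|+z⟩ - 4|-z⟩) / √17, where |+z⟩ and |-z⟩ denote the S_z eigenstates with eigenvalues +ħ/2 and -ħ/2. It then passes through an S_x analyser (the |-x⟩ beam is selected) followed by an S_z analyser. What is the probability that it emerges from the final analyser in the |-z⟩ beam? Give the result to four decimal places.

0.1324

First analyser (S_x): P(|-x⟩) = |⟨-x|ψ⟩|² = 9/34.
After stage 1 the state is |-x⟩; P(|-z⟩) = |⟨-z|-x⟩|² = 1/2.
Joint probability = 9/34 × 1/2 = 0.1324.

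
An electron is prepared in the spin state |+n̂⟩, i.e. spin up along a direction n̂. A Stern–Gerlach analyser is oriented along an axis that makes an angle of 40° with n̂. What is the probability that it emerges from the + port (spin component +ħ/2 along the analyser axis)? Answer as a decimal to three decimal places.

0.883

For spin-½, the probability of finding spin-up along an axis at angle θ to the initial spin direction is cos²(θ/2); spin-down is sin²(θ/2).
θ = 40°, so P = cos²(20°) ≈ 0.883.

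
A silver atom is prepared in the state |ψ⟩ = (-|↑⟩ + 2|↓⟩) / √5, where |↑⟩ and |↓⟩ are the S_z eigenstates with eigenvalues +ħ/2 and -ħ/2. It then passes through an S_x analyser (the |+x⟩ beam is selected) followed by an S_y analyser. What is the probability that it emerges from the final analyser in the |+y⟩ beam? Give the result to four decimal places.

0.0500

First analyser (S_x): P(|+x⟩) = |⟨+x|ψ⟩|² = 1/10.
After stage 1 the state is |+x⟩; P(|+y⟩) = |⟨+y|+x⟩|² = 1/2.
Joint probability = 1/10 × 1/2 = 0.0500.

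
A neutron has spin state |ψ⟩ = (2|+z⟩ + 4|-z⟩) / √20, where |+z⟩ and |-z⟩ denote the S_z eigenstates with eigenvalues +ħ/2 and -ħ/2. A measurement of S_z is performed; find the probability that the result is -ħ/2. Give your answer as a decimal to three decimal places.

The -ħ/2 outcome corresponds to |-z⟩. Its amplitude in |ψ⟩ is 4/√20.
P = |4|² / 20 = 16/20.

0.800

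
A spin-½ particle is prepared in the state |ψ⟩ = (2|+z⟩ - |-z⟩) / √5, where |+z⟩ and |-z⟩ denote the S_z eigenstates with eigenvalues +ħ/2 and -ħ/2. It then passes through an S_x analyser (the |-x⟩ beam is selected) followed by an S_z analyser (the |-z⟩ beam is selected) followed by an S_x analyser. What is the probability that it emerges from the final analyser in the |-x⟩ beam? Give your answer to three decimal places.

0.225

First analyser (S_x): P(|-x⟩) = |⟨-x|ψ⟩|² = 9/10.
After stage 1 the state is |-x⟩; P(|-z⟩) = |⟨-z|-x⟩|² = 1/2.
After stage 2 the state is |-z⟩; P(|-x⟩) = |⟨-x|-z⟩|² = 1/2.
Joint probability = 9/10 × 1/2 × 1/2 = 0.225.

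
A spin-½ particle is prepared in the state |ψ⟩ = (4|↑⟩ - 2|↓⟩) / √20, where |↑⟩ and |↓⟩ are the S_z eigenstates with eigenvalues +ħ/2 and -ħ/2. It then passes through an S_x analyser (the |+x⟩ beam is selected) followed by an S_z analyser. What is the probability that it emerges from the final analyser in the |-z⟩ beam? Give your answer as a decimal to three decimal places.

First analyser (S_x): P(|+x⟩) = |⟨+x|ψ⟩|² = 4/40.
After stage 1 the state is |+x⟩; P(|-z⟩) = |⟨-z|+x⟩|² = 1/2.
Joint probability = 4/40 × 1/2 = 0.050.

0.050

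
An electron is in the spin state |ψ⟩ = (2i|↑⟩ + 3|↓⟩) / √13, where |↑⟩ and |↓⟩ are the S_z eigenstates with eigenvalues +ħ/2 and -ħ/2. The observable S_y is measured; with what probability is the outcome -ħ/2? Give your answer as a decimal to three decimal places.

|-y⟩ = (|↑⟩ - i|↓⟩)/√2, so ⟨-y|ψ⟩ = (5i) / (√2·√13).
P = |5i|² / 26 = 25/26.

0.962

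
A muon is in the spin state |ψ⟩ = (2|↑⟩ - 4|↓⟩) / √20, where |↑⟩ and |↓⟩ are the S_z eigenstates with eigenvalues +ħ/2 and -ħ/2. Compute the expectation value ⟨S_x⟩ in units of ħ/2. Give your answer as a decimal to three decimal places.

-0.800

⟨σ_x⟩ = 2 Re(a* b)/(|a|²+|b|²) with a = 2, b = -4.
a* b = -8, so ⟨σ_x⟩ = -16/20.
⟨S_x⟩ = (ħ/2)·⟨σ_x⟩.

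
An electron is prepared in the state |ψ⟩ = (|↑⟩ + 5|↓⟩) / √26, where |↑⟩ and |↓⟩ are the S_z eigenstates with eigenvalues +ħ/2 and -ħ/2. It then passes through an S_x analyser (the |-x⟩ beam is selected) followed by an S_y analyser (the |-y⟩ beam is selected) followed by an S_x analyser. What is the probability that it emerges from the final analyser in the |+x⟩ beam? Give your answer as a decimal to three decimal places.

First analyser (S_x): P(|-x⟩) = |⟨-x|ψ⟩|² = 16/52.
After stage 1 the state is |-x⟩; P(|-y⟩) = |⟨-y|-x⟩|² = 1/2.
After stage 2 the state is |-y⟩; P(|+x⟩) = |⟨+x|-y⟩|² = 1/2.
Joint probability = 16/52 × 1/2 × 1/2 = 0.077.

0.077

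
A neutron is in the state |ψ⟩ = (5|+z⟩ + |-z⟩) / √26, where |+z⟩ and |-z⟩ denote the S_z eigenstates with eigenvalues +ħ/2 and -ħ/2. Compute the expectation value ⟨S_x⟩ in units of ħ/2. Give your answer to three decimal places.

⟨σ_x⟩ = 2 Re(a* b)/(|a|²+|b|²) with a = 5, b = 1.
a* b = 5, so ⟨σ_x⟩ = 10/26.
⟨S_x⟩ = (ħ/2)·⟨σ_x⟩.

0.385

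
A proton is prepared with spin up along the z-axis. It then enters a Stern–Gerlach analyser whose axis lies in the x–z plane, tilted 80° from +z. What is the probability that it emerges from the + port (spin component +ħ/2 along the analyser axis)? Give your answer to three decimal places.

For spin-½, the probability of finding spin-up along an axis at angle θ to the initial spin direction is cos²(θ/2); spin-down is sin²(θ/2).
θ = 80°, so P = cos²(40°) ≈ 0.587.

0.587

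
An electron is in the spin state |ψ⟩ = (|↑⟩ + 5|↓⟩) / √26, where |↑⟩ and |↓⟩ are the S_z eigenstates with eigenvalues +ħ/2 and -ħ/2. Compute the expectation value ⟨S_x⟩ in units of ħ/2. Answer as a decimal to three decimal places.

0.385

⟨σ_x⟩ = 2 Re(a* b)/(|a|²+|b|²) with a = 1, b = 5.
a* b = 5, so ⟨σ_x⟩ = 10/26.
⟨S_x⟩ = (ħ/2)·⟨σ_x⟩.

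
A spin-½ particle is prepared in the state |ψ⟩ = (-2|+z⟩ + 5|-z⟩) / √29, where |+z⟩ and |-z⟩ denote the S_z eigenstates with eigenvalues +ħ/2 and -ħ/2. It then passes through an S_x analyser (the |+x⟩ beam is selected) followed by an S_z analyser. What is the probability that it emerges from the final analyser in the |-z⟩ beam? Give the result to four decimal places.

0.0776

First analyser (S_x): P(|+x⟩) = |⟨+x|ψ⟩|² = 9/58.
After stage 1 the state is |+x⟩; P(|-z⟩) = |⟨-z|+x⟩|² = 1/2.
Joint probability = 9/58 × 1/2 = 0.0776.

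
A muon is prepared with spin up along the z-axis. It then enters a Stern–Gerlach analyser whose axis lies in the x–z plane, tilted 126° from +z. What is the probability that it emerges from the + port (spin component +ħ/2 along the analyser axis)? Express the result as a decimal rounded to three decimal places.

For spin-½, the probability of finding spin-up along an axis at angle θ to the initial spin direction is cos²(θ/2); spin-down is sin²(θ/2).
θ = 126°, so P = cos²(63°) ≈ 0.206.

0.206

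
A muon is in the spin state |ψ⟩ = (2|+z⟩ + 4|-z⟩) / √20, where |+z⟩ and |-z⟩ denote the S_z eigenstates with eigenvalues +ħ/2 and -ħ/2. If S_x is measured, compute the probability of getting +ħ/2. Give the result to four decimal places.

|+x⟩ = (|+z⟩ + |-z⟩)/√2, so ⟨+x|ψ⟩ = (6) / (√2·√20).
P = |6|² / 40 = 36/40.

0.9000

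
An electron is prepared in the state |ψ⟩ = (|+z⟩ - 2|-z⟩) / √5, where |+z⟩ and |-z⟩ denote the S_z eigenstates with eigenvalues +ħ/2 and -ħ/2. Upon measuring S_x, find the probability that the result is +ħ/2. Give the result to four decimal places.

0.1000

|+x⟩ = (|+z⟩ + |-z⟩)/√2, so ⟨+x|ψ⟩ = (-1) / (√2·√5).
P = |-1|² / 10 = 1/10.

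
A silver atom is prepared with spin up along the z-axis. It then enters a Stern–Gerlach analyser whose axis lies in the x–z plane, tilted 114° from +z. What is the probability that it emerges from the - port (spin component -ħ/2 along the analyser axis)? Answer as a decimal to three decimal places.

0.703

For spin-½, the probability of finding spin-up along an axis at angle θ to the initial spin direction is cos²(θ/2); spin-down is sin²(θ/2).
θ = 114°, so P = sin²(57°) ≈ 0.703.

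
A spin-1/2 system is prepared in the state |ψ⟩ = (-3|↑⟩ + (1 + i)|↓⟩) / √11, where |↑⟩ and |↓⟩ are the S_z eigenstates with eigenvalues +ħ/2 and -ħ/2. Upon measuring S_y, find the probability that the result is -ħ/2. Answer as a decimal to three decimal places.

|-y⟩ = (|↑⟩ - i|↓⟩)/√2, so ⟨-y|ψ⟩ = (-4 + i) / (√2·√11).
P = |-4 + i|² / 22 = 17/22.

0.773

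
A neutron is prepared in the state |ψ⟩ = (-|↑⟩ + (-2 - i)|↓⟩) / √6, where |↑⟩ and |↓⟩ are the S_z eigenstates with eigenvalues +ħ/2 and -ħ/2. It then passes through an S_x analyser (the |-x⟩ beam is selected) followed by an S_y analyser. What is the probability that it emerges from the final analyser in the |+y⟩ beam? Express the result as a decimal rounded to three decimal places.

0.083

First analyser (S_x): P(|-x⟩) = |⟨-x|ψ⟩|² = 2/12.
After stage 1 the state is |-x⟩; P(|+y⟩) = |⟨+y|-x⟩|² = 1/2.
Joint probability = 2/12 × 1/2 = 0.083.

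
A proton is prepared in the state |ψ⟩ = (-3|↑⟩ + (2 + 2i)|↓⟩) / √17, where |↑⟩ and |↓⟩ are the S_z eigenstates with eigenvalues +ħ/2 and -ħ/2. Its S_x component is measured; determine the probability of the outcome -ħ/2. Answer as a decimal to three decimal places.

|-x⟩ = (|↑⟩ - |↓⟩)/√2, so ⟨-x|ψ⟩ = (-5 - 2i) / (√2·√17).
P = |-5 - 2i|² / 34 = 29/34.

0.853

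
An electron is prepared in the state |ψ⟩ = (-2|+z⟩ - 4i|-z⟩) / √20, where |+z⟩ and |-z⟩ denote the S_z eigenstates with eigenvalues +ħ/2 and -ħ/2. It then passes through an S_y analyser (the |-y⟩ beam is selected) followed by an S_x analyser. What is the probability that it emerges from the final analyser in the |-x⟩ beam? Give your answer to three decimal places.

First analyser (S_y): P(|-y⟩) = |⟨-y|ψ⟩|² = 4/40.
After stage 1 the state is |-y⟩; P(|-x⟩) = |⟨-x|-y⟩|² = 1/2.
Joint probability = 4/40 × 1/2 = 0.050.

0.050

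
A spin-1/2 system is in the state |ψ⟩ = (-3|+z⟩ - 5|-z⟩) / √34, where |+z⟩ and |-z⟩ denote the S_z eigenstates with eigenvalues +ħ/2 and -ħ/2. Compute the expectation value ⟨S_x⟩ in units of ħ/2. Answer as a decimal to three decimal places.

⟨σ_x⟩ = 2 Re(a* b)/(|a|²+|b|²) with a = -3, b = -5.
a* b = 15, so ⟨σ_x⟩ = 30/34.
⟨S_x⟩ = (ħ/2)·⟨σ_x⟩.

0.882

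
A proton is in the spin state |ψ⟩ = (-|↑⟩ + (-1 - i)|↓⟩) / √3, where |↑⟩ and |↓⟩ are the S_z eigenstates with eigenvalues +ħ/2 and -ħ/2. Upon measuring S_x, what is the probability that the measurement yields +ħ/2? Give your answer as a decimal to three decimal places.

|+x⟩ = (|↑⟩ + |↓⟩)/√2, so ⟨+x|ψ⟩ = (-2 - i) / (√2·√3).
P = |-2 - i|² / 6 = 5/6.

0.833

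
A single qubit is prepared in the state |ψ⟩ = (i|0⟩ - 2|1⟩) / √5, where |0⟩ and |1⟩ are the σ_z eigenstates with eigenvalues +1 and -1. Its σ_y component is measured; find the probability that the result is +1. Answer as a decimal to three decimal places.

|+y⟩ = (|0⟩ + i|1⟩)/√2, so ⟨+y|ψ⟩ = (3i) / (√2·√5).
P = |3i|² / 10 = 9/10.

0.900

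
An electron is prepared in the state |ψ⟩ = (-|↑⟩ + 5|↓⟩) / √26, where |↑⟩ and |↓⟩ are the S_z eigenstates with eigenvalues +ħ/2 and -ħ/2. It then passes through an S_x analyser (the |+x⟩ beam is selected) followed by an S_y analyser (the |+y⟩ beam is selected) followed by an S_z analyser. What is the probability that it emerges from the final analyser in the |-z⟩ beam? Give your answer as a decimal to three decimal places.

0.077

First analyser (S_x): P(|+x⟩) = |⟨+x|ψ⟩|² = 16/52.
After stage 1 the state is |+x⟩; P(|+y⟩) = |⟨+y|+x⟩|² = 1/2.
After stage 2 the state is |+y⟩; P(|-z⟩) = |⟨-z|+y⟩|² = 1/2.
Joint probability = 16/52 × 1/2 × 1/2 = 0.077.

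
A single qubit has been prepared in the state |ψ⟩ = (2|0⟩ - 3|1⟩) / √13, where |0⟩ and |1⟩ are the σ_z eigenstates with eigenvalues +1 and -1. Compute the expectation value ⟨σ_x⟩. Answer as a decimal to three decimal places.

⟨σ_x⟩ = 2 Re(a* b)/(|a|²+|b|²) with a = 2, b = -3.
a* b = -6, so ⟨σ_x⟩ = -12/13.

-0.923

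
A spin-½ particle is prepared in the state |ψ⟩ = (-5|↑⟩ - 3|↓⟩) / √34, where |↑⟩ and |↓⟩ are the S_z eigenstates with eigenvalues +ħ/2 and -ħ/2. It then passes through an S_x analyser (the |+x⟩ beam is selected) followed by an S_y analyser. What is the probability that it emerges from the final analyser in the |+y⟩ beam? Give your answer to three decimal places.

0.471

First analyser (S_x): P(|+x⟩) = |⟨+x|ψ⟩|² = 64/68.
After stage 1 the state is |+x⟩; P(|+y⟩) = |⟨+y|+x⟩|² = 1/2.
Joint probability = 64/68 × 1/2 = 0.471.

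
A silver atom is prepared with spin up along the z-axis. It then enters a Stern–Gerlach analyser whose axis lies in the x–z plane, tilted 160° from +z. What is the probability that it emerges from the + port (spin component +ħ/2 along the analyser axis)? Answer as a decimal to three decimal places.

For spin-½, the probability of finding spin-up along an axis at angle θ to the initial spin direction is cos²(θ/2); spin-down is sin²(θ/2).
θ = 160°, so P = cos²(80°) ≈ 0.030.

0.030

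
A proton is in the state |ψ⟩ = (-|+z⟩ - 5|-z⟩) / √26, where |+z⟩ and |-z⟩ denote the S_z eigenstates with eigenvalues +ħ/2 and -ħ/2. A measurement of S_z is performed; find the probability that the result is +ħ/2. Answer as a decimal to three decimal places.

0.038

The +ħ/2 outcome corresponds to |+z⟩. Its amplitude in |ψ⟩ is -1/√26.
P = |-1|² / 26 = 1/26.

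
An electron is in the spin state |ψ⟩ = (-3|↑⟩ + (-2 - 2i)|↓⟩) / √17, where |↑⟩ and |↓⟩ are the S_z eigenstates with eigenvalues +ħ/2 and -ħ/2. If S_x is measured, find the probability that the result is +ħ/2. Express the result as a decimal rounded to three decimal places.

|+x⟩ = (|↑⟩ + |↓⟩)/√2, so ⟨+x|ψ⟩ = (-5 - 2i) / (√2·√17).
P = |-5 - 2i|² / 34 = 29/34.

0.853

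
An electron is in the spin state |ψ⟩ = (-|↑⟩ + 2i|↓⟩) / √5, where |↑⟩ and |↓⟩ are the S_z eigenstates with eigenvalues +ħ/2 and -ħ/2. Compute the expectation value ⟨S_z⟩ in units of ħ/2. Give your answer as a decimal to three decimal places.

-0.600

⟨σ_z⟩ = |a|² - |b|² divided by |a|²+|b|², with a, b the |↑⟩, |↓⟩ amplitudes.
= (1 - 4)/5 = -3/5.
⟨S_z⟩ = (ħ/2)·⟨σ_z⟩.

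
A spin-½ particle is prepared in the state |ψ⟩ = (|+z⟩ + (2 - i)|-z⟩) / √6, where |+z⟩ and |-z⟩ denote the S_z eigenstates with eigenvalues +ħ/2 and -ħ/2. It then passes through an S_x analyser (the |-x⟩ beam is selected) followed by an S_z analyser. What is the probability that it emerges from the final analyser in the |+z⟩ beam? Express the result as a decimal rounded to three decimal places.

First analyser (S_x): P(|-x⟩) = |⟨-x|ψ⟩|² = 2/12.
After stage 1 the state is |-x⟩; P(|+z⟩) = |⟨+z|-x⟩|² = 1/2.
Joint probability = 2/12 × 1/2 = 0.083.

0.083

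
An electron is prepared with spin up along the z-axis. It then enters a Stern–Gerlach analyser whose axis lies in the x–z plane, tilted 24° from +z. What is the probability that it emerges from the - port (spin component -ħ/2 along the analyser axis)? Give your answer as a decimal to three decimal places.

0.043

For spin-½, the probability of finding spin-up along an axis at angle θ to the initial spin direction is cos²(θ/2); spin-down is sin²(θ/2).
θ = 24°, so P = sin²(12°) ≈ 0.043.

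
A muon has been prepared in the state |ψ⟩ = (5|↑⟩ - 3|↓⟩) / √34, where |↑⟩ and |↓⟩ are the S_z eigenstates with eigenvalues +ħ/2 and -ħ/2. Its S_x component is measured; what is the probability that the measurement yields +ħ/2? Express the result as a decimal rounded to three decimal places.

0.059

|+x⟩ = (|↑⟩ + |↓⟩)/√2, so ⟨+x|ψ⟩ = (2) / (√2·√34).
P = |2|² / 68 = 4/68.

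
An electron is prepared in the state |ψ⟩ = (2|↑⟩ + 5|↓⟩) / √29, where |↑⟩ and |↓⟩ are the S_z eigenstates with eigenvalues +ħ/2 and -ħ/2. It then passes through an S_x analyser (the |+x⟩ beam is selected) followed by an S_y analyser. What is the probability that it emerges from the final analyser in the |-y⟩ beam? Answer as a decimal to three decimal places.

0.422

First analyser (S_x): P(|+x⟩) = |⟨+x|ψ⟩|² = 49/58.
After stage 1 the state is |+x⟩; P(|-y⟩) = |⟨-y|+x⟩|² = 1/2.
Joint probability = 49/58 × 1/2 = 0.422.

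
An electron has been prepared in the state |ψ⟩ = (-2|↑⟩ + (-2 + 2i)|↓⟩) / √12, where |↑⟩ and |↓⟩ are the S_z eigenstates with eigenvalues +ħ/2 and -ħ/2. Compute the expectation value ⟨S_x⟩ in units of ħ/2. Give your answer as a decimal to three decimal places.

⟨σ_x⟩ = 2 Re(a* b)/(|a|²+|b|²) with a = -2, b = (-2 + 2i).
a* b = (4 - 4i), so ⟨σ_x⟩ = 8/12.
⟨S_x⟩ = (ħ/2)·⟨σ_x⟩.

0.667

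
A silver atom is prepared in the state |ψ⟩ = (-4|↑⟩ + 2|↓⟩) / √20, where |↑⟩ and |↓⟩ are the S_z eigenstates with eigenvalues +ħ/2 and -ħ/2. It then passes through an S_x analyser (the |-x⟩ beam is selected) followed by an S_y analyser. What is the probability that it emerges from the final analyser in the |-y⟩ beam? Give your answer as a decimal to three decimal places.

0.450

First analyser (S_x): P(|-x⟩) = |⟨-x|ψ⟩|² = 36/40.
After stage 1 the state is |-x⟩; P(|-y⟩) = |⟨-y|-x⟩|² = 1/2.
Joint probability = 36/40 × 1/2 = 0.450.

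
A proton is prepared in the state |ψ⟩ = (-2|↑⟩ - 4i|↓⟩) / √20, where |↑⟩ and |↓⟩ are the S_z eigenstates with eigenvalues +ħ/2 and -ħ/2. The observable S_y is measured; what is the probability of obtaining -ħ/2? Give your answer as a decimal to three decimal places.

0.100

|-y⟩ = (|↑⟩ - i|↓⟩)/√2, so ⟨-y|ψ⟩ = (2) / (√2·√20).
P = |2|² / 40 = 4/40.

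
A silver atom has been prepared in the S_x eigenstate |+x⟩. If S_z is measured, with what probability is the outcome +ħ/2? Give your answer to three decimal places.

0.500

In the S_z basis, |+x⟩ = (|+z⟩ + |-z⟩)/√2 and |+z⟩ = |+z⟩.
|⟨+z|+x⟩|² = 1/2.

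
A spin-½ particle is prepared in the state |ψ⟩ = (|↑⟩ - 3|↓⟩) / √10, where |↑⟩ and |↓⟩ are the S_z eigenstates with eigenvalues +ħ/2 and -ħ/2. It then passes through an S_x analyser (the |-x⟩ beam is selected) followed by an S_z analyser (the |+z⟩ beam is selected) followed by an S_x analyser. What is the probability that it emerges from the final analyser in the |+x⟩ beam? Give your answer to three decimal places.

0.200

First analyser (S_x): P(|-x⟩) = |⟨-x|ψ⟩|² = 16/20.
After stage 1 the state is |-x⟩; P(|+z⟩) = |⟨+z|-x⟩|² = 1/2.
After stage 2 the state is |+z⟩; P(|+x⟩) = |⟨+x|+z⟩|² = 1/2.
Joint probability = 16/20 × 1/2 × 1/2 = 0.200.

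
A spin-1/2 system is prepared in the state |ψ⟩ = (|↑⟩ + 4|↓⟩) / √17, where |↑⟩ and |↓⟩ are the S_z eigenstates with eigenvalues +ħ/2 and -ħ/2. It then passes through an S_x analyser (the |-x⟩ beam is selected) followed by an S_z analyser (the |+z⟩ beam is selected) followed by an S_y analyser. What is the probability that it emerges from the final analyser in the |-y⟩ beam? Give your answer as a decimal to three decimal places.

First analyser (S_x): P(|-x⟩) = |⟨-x|ψ⟩|² = 9/34.
After stage 1 the state is |-x⟩; P(|+z⟩) = |⟨+z|-x⟩|² = 1/2.
After stage 2 the state is |+z⟩; P(|-y⟩) = |⟨-y|+z⟩|² = 1/2.
Joint probability = 9/34 × 1/2 × 1/2 = 0.066.

0.066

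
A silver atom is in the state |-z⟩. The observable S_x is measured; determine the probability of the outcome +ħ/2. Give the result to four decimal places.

In the S_z basis, |-z⟩ = |↓⟩ and |+x⟩ = (|↑⟩ + |↓⟩)/√2.
|⟨+x|-z⟩|² = 1/2.

0.5000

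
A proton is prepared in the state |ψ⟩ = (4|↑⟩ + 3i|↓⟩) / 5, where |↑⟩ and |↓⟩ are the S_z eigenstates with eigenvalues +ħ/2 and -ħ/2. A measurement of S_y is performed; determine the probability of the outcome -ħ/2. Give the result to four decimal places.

0.0200

|-y⟩ = (|↑⟩ - i|↓⟩)/√2, so ⟨-y|ψ⟩ = (1) / (√2·5).
P = |1|² / 50 = 1/50.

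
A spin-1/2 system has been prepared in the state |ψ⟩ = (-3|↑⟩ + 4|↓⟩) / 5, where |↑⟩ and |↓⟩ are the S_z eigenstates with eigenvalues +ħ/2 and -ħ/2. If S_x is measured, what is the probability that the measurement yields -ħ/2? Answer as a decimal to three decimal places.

|-x⟩ = (|↑⟩ - |↓⟩)/√2, so ⟨-x|ψ⟩ = (-7) / (√2·5).
P = |-7|² / 50 = 49/50.

0.980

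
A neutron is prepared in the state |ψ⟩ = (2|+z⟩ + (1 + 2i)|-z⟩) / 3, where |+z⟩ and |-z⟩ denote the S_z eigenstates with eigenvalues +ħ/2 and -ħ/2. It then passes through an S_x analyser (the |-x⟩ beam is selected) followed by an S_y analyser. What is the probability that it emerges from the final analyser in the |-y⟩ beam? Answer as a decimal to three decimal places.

0.139

First analyser (S_x): P(|-x⟩) = |⟨-x|ψ⟩|² = 5/18.
After stage 1 the state is |-x⟩; P(|-y⟩) = |⟨-y|-x⟩|² = 1/2.
Joint probability = 5/18 × 1/2 = 0.139.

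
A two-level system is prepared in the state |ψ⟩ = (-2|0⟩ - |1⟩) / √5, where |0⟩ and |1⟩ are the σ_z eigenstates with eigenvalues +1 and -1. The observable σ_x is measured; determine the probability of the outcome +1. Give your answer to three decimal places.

0.900

|+x⟩ = (|0⟩ + |1⟩)/√2, so ⟨+x|ψ⟩ = (-3) / (√2·√5).
P = |-3|² / 10 = 9/10.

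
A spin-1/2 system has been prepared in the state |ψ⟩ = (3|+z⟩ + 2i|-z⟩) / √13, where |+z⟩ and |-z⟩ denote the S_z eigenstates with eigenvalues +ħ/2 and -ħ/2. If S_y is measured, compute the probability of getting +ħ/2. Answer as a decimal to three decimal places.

0.962

|+y⟩ = (|+z⟩ + i|-z⟩)/√2, so ⟨+y|ψ⟩ = (5) / (√2·√13).
P = |5|² / 26 = 25/26.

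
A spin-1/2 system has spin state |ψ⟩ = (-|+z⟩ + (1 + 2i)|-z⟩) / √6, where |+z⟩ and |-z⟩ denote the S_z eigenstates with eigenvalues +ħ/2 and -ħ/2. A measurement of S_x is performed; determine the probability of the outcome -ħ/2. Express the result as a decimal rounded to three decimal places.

0.667

|-x⟩ = (|+z⟩ - |-z⟩)/√2, so ⟨-x|ψ⟩ = (-2 - 2i) / (√2·√6).
P = |-2 - 2i|² / 12 = 8/12.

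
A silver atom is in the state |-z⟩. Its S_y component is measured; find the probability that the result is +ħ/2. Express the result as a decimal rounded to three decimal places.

In the S_z basis, |-z⟩ = |-z⟩ and |+y⟩ = (|+z⟩ + i|-z⟩)/√2.
|⟨+y|-z⟩|² = 1/2.

0.500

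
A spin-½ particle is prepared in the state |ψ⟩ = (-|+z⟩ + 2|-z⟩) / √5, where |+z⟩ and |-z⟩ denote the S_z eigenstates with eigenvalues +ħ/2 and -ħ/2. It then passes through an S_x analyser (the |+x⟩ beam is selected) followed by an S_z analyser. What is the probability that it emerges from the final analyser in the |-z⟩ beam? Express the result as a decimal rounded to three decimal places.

First analyser (S_x): P(|+x⟩) = |⟨+x|ψ⟩|² = 1/10.
After stage 1 the state is |+x⟩; P(|-z⟩) = |⟨-z|+x⟩|² = 1/2.
Joint probability = 1/10 × 1/2 = 0.050.

0.050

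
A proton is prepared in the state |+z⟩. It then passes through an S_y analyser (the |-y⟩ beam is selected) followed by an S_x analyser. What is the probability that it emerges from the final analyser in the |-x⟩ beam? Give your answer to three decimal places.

First analyser (S_y): from |+z⟩, P(|-y⟩) = 1/2.
After stage 1 the state is |-y⟩; P(|-x⟩) = |⟨-x|-y⟩|² = 1/2.
Joint probability = 1/2 × 1/2 = 0.250.

0.250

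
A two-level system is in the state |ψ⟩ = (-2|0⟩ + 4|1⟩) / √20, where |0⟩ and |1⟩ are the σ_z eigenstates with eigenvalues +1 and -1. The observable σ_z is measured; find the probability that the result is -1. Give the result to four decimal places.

The -1 outcome corresponds to |1⟩. Its amplitude in |ψ⟩ is 4/√20.
P = |4|² / 20 = 16/20.

0.8000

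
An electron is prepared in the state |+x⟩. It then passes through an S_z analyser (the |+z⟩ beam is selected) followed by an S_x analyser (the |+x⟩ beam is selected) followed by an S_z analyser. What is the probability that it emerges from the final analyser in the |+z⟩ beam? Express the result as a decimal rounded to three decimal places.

0.125

First analyser (S_z): from |+x⟩, P(|+z⟩) = 1/2.
After stage 1 the state is |+z⟩; P(|+x⟩) = |⟨+x|+z⟩|² = 1/2.
After stage 2 the state is |+x⟩; P(|+z⟩) = |⟨+z|+x⟩|² = 1/2.
Joint probability = 1/2 × 1/2 × 1/2 = 0.125.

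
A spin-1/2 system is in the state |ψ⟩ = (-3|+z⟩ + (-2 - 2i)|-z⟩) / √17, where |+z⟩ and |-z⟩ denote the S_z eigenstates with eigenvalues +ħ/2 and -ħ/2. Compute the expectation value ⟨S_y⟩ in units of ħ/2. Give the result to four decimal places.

0.7059

⟨σ_y⟩ = 2 Im(a* b)/(|a|²+|b|²) with a = -3, b = (-2 - 2i).
a* b = (6 + 6i), so ⟨σ_y⟩ = 12/17.
⟨S_y⟩ = (ħ/2)·⟨σ_y⟩.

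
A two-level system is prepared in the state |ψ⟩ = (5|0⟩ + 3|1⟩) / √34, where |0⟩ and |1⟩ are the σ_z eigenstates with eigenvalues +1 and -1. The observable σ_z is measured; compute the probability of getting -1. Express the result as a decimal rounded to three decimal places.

0.265

The -1 outcome corresponds to |1⟩. Its amplitude in |ψ⟩ is 3/√34.
P = |3|² / 34 = 9/34.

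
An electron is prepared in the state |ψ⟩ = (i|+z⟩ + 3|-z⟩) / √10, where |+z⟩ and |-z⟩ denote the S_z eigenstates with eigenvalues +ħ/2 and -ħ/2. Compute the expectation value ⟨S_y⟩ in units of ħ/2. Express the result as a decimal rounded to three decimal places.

⟨σ_y⟩ = 2 Im(a* b)/(|a|²+|b|²) with a = i, b = 3.
a* b = -3i, so ⟨σ_y⟩ = -6/10.
⟨S_y⟩ = (ħ/2)·⟨σ_y⟩.

-0.600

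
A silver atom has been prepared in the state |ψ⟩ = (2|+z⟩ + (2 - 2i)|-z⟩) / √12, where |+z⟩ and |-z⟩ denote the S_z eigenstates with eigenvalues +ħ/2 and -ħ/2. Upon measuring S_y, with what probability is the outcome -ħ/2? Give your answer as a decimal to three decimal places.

|-y⟩ = (|+z⟩ - i|-z⟩)/√2, so ⟨-y|ψ⟩ = (4 + 2i) / (√2·√12).
P = |4 + 2i|² / 24 = 20/24.

0.833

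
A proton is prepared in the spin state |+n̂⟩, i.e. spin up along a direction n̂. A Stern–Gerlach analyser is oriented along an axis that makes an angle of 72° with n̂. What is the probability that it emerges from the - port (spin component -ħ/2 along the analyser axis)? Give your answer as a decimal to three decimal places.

For spin-½, the probability of finding spin-up along an axis at angle θ to the initial spin direction is cos²(θ/2); spin-down is sin²(θ/2).
θ = 72°, so P = sin²(36°) ≈ 0.345.

0.345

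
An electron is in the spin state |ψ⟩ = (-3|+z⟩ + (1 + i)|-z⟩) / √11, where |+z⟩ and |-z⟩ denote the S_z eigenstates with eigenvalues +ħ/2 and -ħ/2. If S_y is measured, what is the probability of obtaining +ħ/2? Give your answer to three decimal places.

|+y⟩ = (|+z⟩ + i|-z⟩)/√2, so ⟨+y|ψ⟩ = (-2 - i) / (√2·√11).
P = |-2 - i|² / 22 = 5/22.

0.227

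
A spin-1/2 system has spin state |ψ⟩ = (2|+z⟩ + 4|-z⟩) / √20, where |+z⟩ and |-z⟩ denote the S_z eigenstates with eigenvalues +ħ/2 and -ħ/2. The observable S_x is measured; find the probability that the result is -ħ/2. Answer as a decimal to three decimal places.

|-x⟩ = (|+z⟩ - |-z⟩)/√2, so ⟨-x|ψ⟩ = (-2) / (√2·√20).
P = |-2|² / 40 = 4/40.

0.100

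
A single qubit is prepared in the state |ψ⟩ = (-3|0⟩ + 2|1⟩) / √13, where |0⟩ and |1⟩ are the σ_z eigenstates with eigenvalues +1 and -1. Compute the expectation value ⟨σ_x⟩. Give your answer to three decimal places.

⟨σ_x⟩ = 2 Re(a* b)/(|a|²+|b|²) with a = -3, b = 2.
a* b = -6, so ⟨σ_x⟩ = -12/13.

-0.923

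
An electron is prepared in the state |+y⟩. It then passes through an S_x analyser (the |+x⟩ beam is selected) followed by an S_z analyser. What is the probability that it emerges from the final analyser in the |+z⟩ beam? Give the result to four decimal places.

0.2500

First analyser (S_x): from |+y⟩, P(|+x⟩) = 1/2.
After stage 1 the state is |+x⟩; P(|+z⟩) = |⟨+z|+x⟩|² = 1/2.
Joint probability = 1/2 × 1/2 = 0.2500.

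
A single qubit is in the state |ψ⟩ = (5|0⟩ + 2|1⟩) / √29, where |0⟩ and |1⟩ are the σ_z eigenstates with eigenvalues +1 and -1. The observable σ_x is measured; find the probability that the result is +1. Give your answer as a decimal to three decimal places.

0.845

|+x⟩ = (|0⟩ + |1⟩)/√2, so ⟨+x|ψ⟩ = (7) / (√2·√29).
P = |7|² / 58 = 49/58.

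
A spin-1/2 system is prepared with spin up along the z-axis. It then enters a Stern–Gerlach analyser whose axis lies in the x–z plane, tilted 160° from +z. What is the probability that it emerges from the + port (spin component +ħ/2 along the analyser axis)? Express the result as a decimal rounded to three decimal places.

For spin-½, the probability of finding spin-up along an axis at angle θ to the initial spin direction is cos²(θ/2); spin-down is sin²(θ/2).
θ = 160°, so P = cos²(80°) ≈ 0.030.

0.030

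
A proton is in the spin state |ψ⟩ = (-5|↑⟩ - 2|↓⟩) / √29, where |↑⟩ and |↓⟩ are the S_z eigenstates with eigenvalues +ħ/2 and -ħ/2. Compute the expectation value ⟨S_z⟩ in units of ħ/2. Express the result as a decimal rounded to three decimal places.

0.724

⟨σ_z⟩ = |a|² - |b|² divided by |a|²+|b|², with a, b the |↑⟩, |↓⟩ amplitudes.
= (25 - 4)/29 = 21/29.
⟨S_z⟩ = (ħ/2)·⟨σ_z⟩.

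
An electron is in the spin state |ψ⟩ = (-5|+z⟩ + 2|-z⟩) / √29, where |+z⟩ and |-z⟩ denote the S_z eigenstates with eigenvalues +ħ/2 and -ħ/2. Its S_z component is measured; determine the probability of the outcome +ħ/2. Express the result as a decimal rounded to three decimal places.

0.862

The +ħ/2 outcome corresponds to |+z⟩. Its amplitude in |ψ⟩ is -5/√29.
P = |-5|² / 29 = 25/29.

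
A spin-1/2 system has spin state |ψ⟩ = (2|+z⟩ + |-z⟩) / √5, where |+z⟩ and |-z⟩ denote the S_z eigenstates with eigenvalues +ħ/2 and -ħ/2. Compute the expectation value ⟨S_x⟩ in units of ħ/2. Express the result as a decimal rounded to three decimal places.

⟨σ_x⟩ = 2 Re(a* b)/(|a|²+|b|²) with a = 2, b = 1.
a* b = 2, so ⟨σ_x⟩ = 4/5.
⟨S_x⟩ = (ħ/2)·⟨σ_x⟩.

0.800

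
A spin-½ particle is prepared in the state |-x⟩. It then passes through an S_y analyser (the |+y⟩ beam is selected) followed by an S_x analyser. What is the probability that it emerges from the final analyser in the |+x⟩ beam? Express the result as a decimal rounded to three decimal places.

First analyser (S_y): from |-x⟩, P(|+y⟩) = 1/2.
After stage 1 the state is |+y⟩; P(|+x⟩) = |⟨+x|+y⟩|² = 1/2.
Joint probability = 1/2 × 1/2 = 0.250.

0.250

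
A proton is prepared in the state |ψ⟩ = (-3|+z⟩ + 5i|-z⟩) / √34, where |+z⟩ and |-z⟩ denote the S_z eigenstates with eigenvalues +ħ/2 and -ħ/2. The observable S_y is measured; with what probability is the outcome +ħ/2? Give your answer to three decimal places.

|+y⟩ = (|+z⟩ + i|-z⟩)/√2, so ⟨+y|ψ⟩ = (2) / (√2·√34).
P = |2|² / 68 = 4/68.

0.059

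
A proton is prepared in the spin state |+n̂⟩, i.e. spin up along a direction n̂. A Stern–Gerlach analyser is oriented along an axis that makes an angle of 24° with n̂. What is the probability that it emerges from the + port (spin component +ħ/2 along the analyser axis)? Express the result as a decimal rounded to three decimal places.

0.957

For spin-½, the probability of finding spin-up along an axis at angle θ to the initial spin direction is cos²(θ/2); spin-down is sin²(θ/2).
θ = 24°, so P = cos²(12°) ≈ 0.957.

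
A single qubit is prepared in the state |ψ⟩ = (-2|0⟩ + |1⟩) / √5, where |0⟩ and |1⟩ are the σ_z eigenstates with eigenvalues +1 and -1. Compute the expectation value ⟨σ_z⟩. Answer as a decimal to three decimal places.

0.600

⟨σ_z⟩ = |a|² - |b|² divided by |a|²+|b|², with a, b the |0⟩, |1⟩ amplitudes.
= (4 - 1)/5 = 3/5.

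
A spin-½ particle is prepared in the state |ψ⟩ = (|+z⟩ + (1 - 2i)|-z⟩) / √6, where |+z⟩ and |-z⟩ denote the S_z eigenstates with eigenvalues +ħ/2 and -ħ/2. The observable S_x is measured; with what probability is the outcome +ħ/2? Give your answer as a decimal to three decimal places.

|+x⟩ = (|+z⟩ + |-z⟩)/√2, so ⟨+x|ψ⟩ = (2 - 2i) / (√2·√6).
P = |2 - 2i|² / 12 = 8/12.

0.667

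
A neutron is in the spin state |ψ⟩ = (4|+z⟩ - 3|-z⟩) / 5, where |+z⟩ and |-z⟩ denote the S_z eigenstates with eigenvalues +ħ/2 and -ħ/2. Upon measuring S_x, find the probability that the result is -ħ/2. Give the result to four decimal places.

0.9800

|-x⟩ = (|+z⟩ - |-z⟩)/√2, so ⟨-x|ψ⟩ = (7) / (√2·5).
P = |7|² / 50 = 49/50.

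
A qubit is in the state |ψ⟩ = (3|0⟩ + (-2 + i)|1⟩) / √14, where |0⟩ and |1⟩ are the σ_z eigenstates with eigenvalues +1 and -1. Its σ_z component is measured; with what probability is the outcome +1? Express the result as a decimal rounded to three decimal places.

0.643

The +1 outcome corresponds to |0⟩. Its amplitude in |ψ⟩ is 3/√14.
P = |3|² / 14 = 9/14.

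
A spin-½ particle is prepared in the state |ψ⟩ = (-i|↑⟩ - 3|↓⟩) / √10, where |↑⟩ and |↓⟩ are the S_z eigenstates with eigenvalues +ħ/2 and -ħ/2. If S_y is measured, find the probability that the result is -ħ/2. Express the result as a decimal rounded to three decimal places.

|-y⟩ = (|↑⟩ - i|↓⟩)/√2, so ⟨-y|ψ⟩ = (-4i) / (√2·√10).
P = |-4i|² / 20 = 16/20.

0.800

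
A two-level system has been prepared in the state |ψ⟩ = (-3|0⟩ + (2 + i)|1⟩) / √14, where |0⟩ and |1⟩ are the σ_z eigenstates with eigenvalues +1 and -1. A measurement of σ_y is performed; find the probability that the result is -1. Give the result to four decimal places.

0.7143

|-y⟩ = (|0⟩ - i|1⟩)/√2, so ⟨-y|ψ⟩ = (-4 + 2i) / (√2·√14).
P = |-4 + 2i|² / 28 = 20/28.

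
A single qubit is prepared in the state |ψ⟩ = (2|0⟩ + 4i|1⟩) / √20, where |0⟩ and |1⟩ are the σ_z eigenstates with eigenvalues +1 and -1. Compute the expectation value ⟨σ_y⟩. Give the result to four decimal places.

0.8000

⟨σ_y⟩ = 2 Im(a* b)/(|a|²+|b|²) with a = 2, b = 4i.
a* b = 8i, so ⟨σ_y⟩ = 16/20.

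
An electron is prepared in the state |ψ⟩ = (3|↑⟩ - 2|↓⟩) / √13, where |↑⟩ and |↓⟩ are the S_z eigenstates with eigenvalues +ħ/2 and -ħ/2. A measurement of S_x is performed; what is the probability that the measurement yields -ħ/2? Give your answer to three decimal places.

|-x⟩ = (|↑⟩ - |↓⟩)/√2, so ⟨-x|ψ⟩ = (5) / (√2·√13).
P = |5|² / 26 = 25/26.

0.962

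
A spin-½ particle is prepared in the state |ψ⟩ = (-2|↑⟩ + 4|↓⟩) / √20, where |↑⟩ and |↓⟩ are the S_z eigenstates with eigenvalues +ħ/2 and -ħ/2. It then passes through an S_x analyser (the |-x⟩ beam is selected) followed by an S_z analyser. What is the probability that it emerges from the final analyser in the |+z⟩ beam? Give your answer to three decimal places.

First analyser (S_x): P(|-x⟩) = |⟨-x|ψ⟩|² = 36/40.
After stage 1 the state is |-x⟩; P(|+z⟩) = |⟨+z|-x⟩|² = 1/2.
Joint probability = 36/40 × 1/2 = 0.450.

0.450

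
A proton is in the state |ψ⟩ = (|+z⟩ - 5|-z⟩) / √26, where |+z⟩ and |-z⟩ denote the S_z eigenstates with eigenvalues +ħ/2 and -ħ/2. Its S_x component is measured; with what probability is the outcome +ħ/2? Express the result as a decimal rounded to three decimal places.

|+x⟩ = (|+z⟩ + |-z⟩)/√2, so ⟨+x|ψ⟩ = (-4) / (√2·√26).
P = |-4|² / 52 = 16/52.

0.308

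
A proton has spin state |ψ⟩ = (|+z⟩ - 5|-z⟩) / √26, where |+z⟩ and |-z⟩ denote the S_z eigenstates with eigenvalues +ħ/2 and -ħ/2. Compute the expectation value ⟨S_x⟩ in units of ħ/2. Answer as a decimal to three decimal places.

⟨σ_x⟩ = 2 Re(a* b)/(|a|²+|b|²) with a = 1, b = -5.
a* b = -5, so ⟨σ_x⟩ = -10/26.
⟨S_x⟩ = (ħ/2)·⟨σ_x⟩.

-0.385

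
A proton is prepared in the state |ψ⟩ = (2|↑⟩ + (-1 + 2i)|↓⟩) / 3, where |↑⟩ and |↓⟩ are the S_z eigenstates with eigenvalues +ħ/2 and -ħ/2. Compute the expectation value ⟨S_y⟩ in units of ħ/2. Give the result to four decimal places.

0.8889

⟨σ_y⟩ = 2 Im(a* b)/(|a|²+|b|²) with a = 2, b = (-1 + 2i).
a* b = (-2 + 4i), so ⟨σ_y⟩ = 8/9.
⟨S_y⟩ = (ħ/2)·⟨σ_y⟩.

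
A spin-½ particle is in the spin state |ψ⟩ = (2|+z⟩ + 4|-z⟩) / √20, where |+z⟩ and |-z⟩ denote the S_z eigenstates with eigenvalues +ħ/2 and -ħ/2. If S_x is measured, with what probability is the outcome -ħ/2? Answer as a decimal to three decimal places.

0.100

|-x⟩ = (|+z⟩ - |-z⟩)/√2, so ⟨-x|ψ⟩ = (-2) / (√2·√20).
P = |-2|² / 40 = 4/40.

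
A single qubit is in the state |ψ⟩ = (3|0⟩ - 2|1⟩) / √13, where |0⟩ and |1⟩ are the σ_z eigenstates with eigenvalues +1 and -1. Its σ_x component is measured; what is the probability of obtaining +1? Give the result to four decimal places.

|+x⟩ = (|0⟩ + |1⟩)/√2, so ⟨+x|ψ⟩ = (1) / (√2·√13).
P = |1|² / 26 = 1/26.

0.0385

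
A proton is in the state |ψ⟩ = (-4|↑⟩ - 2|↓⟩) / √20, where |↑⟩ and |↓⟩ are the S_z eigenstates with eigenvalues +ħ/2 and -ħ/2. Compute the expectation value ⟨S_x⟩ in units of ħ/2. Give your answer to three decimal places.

0.800

⟨σ_x⟩ = 2 Re(a* b)/(|a|²+|b|²) with a = -4, b = -2.
a* b = 8, so ⟨σ_x⟩ = 16/20.
⟨S_x⟩ = (ħ/2)·⟨σ_x⟩.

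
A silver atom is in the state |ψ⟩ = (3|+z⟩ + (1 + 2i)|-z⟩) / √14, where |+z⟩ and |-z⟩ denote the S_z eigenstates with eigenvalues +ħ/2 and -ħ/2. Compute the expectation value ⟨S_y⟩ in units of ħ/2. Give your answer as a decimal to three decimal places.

⟨σ_y⟩ = 2 Im(a* b)/(|a|²+|b|²) with a = 3, b = (1 + 2i).
a* b = (3 + 6i), so ⟨σ_y⟩ = 12/14.
⟨S_y⟩ = (ħ/2)·⟨σ_y⟩.

0.857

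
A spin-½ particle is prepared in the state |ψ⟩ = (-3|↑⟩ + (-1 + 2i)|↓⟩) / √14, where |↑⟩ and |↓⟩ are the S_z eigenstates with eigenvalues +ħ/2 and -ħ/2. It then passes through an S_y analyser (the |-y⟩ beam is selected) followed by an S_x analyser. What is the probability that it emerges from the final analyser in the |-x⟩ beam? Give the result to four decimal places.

0.4643

First analyser (S_y): P(|-y⟩) = |⟨-y|ψ⟩|² = 26/28.
After stage 1 the state is |-y⟩; P(|-x⟩) = |⟨-x|-y⟩|² = 1/2.
Joint probability = 26/28 × 1/2 = 0.4643.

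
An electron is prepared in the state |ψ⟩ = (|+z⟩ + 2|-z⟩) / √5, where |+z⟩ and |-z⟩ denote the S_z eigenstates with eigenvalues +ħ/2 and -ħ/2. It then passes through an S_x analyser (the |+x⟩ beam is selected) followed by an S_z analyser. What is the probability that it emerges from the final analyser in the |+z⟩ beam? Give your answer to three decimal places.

First analyser (S_x): P(|+x⟩) = |⟨+x|ψ⟩|² = 9/10.
After stage 1 the state is |+x⟩; P(|+z⟩) = |⟨+z|+x⟩|² = 1/2.
Joint probability = 9/10 × 1/2 = 0.450.

0.450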